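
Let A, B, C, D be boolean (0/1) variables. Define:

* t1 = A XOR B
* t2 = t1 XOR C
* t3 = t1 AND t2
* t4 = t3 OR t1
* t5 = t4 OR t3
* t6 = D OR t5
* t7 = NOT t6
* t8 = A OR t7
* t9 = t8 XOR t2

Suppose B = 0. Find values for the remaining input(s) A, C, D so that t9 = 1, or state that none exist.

t9 = t8 XOR t2 must be 1, so t8 and t2 differ.
Check with B = 0 and A=0, C=0, D=0:
t1 = A XOR B = 0 XOR 0 = 0
t2 = t1 XOR C = 0 XOR 0 = 0
t3 = t1 AND t2 = 0 AND 0 = 0
t4 = t3 OR t1 = 0 OR 0 = 0
t5 = t4 OR t3 = 0 OR 0 = 0
t6 = D OR t5 = 0 OR 0 = 0
t7 = NOT t6 = NOT 0 = 1
t8 = A OR t7 = 0 OR 1 = 1
t9 = t8 XOR t2 = 1 XOR 0 = 1
So t9 = 1.

A=0, C=0, D=0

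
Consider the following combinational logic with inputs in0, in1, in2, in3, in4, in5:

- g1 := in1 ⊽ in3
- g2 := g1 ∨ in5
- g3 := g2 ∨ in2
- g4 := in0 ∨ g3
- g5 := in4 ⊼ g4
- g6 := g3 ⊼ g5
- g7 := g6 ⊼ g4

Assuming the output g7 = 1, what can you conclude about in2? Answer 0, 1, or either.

either

Both values of in2 occur among assignments with g7 = 1:
  in2=0: in0=0, in1=0, in2=0, in3=0, in4=0, in5=0
  in2=1: in0=0, in1=0, in2=1, in3=0, in4=0, in5=0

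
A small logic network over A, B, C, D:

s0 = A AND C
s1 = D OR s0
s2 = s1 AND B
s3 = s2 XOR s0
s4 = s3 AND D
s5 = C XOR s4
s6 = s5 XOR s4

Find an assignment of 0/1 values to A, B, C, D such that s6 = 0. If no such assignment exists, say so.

A=1, B=1, C=0, D=0

Check with A=1, B=1, C=0, D=0:
s0 = A AND C = 1 AND 0 = 0
s1 = D OR s0 = 0 OR 0 = 0
s2 = s1 AND B = 0 AND 1 = 0
s3 = s2 XOR s0 = 0 XOR 0 = 0
s4 = s3 AND D = 0 AND 0 = 0
s5 = C XOR s4 = 0 XOR 0 = 0
s6 = s5 XOR s4 = 0 XOR 0 = 0
So s6 = 0 as required.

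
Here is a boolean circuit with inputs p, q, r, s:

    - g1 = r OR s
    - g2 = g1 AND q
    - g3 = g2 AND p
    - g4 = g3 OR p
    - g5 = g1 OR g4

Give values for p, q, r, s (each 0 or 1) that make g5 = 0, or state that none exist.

Check with p=0, q=1, r=0, s=0:
g1 = r OR s = 0 OR 0 = 0
g2 = g1 AND q = 0 AND 1 = 0
g3 = g2 AND p = 0 AND 0 = 0
g4 = g3 OR p = 0 OR 0 = 0
g5 = g1 OR g4 = 0 OR 0 = 0
So g5 = 0 as required.

p=0, q=1, r=0, s=0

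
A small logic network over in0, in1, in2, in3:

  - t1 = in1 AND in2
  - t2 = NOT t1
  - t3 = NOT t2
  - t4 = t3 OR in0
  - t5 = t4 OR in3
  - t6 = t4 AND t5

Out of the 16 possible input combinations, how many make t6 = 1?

t6 = t4 AND t5 must be 1, so both t4 = 1 and t5 = 1.
t4 = t3 OR in0 must be 1, so at least one of t3, in0 is 1.
t5 = t4 OR in3 must be 1, so at least one of t4, in3 is 1.
Enumerating the 16 input combinations, 10 give t6 = 1 and 6 give t6 = 0.

10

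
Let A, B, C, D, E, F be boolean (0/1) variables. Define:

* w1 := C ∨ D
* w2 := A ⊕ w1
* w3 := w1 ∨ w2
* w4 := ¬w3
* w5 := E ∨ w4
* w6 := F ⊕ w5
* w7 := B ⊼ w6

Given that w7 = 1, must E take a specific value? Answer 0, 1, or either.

either

Both values of E occur among assignments with w7 = 1:
  E=0: A=0, B=0, C=0, D=0, E=0, F=0
  E=1: A=0, B=0, C=0, D=0, E=1, F=0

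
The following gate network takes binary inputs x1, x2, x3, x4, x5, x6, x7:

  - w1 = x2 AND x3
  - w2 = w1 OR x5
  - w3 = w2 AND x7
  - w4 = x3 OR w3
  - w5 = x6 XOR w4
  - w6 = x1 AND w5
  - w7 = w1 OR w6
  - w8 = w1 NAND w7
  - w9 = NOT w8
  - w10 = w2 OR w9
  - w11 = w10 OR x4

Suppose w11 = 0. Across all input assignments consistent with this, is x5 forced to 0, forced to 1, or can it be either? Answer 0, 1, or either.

0

w11 = w10 OR x4 must be 0, so both w10 = 0 and x4 = 0.
w10 = w2 OR w9 must be 0, so both w2 = 0 and w9 = 0.
Every assignment with w11 = 0 has x5 = 0; there are 24 such assignment(s).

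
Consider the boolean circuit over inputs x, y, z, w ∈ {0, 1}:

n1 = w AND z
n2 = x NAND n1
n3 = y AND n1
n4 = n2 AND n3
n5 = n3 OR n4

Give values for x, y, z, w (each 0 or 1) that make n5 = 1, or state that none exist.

n5 = n3 OR n4 must be 1, so at least one of n3, n4 is 1.
Check with x=0 y=1 z=1 w=1:
n1 = w AND z = 1 AND 1 = 1
n2 = x NAND n1 = 0 NAND 1 = 1
n3 = y AND n1 = 1 AND 1 = 1
n4 = n2 AND n3 = 1 AND 1 = 1
n5 = n3 OR n4 = 1 OR 1 = 1
So n5 = 1 as required.

x=0 y=1 z=1 w=1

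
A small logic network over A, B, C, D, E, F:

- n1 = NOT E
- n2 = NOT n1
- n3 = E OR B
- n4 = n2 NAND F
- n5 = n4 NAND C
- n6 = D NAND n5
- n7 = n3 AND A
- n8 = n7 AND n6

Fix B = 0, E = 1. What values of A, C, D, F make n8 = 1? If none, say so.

Check with B = 0, E = 1 and A=1, C=0, D=0, F=1:
n1 = NOT E = NOT 1 = 0
n2 = NOT n1 = NOT 0 = 1
n3 = E OR B = 1 OR 0 = 1
n4 = n2 NAND F = 1 NAND 1 = 0
n5 = n4 NAND C = 0 NAND 0 = 1
n6 = D NAND n5 = 0 NAND 1 = 1
n7 = n3 AND A = 1 AND 1 = 1
n8 = n7 AND n6 = 1 AND 1 = 1
So n8 = 1.

A=1 C=0 D=0 F=1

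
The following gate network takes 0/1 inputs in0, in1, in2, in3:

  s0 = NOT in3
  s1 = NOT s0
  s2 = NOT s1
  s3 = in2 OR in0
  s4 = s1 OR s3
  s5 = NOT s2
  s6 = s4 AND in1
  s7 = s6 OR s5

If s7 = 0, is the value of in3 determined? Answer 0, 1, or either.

0

s7 = s6 OR s5 must be 0, so both s6 = 0 and s5 = 0.
s6 = s4 AND in1 must be 0, so at least one of s4, in1 is 0.
Every assignment with s7 = 0 has in3 = 0; there are 5 such assignment(s).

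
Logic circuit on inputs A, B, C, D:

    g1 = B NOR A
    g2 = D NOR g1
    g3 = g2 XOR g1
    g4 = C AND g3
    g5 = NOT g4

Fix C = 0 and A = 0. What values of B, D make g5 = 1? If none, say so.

B=1, D=1

Check with C = 0 and A = 0 and B=1, D=1:
g1 = B NOR A = 1 NOR 0 = 0
g2 = D NOR g1 = 1 NOR 0 = 0
g3 = g2 XOR g1 = 0 XOR 0 = 0
g4 = C AND g3 = 0 AND 0 = 0
g5 = NOT g4 = NOT 0 = 1
So g5 = 1.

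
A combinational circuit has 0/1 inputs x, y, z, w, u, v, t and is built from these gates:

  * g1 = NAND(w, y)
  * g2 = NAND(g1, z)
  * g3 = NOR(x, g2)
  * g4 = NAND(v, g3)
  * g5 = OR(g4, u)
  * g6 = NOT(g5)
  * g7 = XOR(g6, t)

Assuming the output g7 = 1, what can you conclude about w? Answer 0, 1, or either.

Both values of w occur among assignments with g7 = 1:
  w=0: x=0, y=0, z=0, w=0, u=0, v=0, t=1
  w=1: x=0, y=0, z=0, w=1, u=0, v=0, t=1

either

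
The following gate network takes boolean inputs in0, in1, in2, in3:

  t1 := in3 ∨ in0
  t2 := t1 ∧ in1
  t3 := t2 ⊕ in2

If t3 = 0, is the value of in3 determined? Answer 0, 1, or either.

either

Both values of in3 occur among assignments with t3 = 0:
  in3=0: in0=0, in1=0, in2=0, in3=0
  in3=1: in0=0, in1=0, in2=0, in3=1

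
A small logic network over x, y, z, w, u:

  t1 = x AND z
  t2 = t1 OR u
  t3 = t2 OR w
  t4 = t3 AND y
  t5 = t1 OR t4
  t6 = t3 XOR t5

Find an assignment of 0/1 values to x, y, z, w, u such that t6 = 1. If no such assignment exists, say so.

x=1, y=0, z=0, w=1, u=0

t6 = t3 XOR t5 must be 1, so t3 and t5 differ.
Check with x=1, y=0, z=0, w=1, u=0:
t1 = x AND z = 1 AND 0 = 0
t2 = t1 OR u = 0 OR 0 = 0
t3 = t2 OR w = 0 OR 1 = 1
t4 = t3 AND y = 1 AND 0 = 0
t5 = t1 OR t4 = 0 OR 0 = 0
t6 = t3 XOR t5 = 1 XOR 0 = 1
So t6 = 1 as required.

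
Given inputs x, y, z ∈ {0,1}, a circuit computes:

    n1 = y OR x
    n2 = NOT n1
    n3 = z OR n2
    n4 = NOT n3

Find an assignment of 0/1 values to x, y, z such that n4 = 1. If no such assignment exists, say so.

x=1, y=1, z=0

n4 = NOT n3 must be 1, so n3 = 0.
n3 = z OR n2 must be 0, so both z = 0 and n2 = 0.
n2 = NOT n1 must be 0, so n1 = 1.
Check with x=1, y=1, z=0:
n1 = y OR x = 1 OR 1 = 1
n2 = NOT n1 = NOT 1 = 0
n3 = z OR n2 = 0 OR 0 = 0
n4 = NOT n3 = NOT 0 = 1
So n4 = 1 as required.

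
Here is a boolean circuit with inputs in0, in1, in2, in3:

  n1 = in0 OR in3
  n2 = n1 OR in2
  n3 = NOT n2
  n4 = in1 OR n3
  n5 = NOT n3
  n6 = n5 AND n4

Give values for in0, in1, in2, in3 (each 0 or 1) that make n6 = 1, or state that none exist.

in0=0, in1=1, in2=1, in3=0

n6 = n5 AND n4 must be 1, so both n5 = 1 and n4 = 1.
n5 = NOT n3 must be 1, so n3 = 0.
n4 = in1 OR n3 must be 1, so at least one of in1, n3 is 1.
Check with in0=0, in1=1, in2=1, in3=0:
n1 = in0 OR in3 = 0 OR 0 = 0
n2 = n1 OR in2 = 0 OR 1 = 1
n3 = NOT n2 = NOT 1 = 0
n4 = in1 OR n3 = 1 OR 0 = 1
n5 = NOT n3 = NOT 0 = 1
n6 = n5 AND n4 = 1 AND 1 = 1
So n6 = 1 as required.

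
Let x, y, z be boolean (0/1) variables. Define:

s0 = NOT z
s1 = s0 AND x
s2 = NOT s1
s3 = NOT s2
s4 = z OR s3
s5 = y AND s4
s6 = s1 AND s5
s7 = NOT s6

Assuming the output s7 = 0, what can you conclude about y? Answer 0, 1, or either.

1

s7 = NOT s6 must be 0, so s6 = 1.
Every assignment with s7 = 0 has y = 1; there are 1 such assignment(s).
  x=1, y=1, z=0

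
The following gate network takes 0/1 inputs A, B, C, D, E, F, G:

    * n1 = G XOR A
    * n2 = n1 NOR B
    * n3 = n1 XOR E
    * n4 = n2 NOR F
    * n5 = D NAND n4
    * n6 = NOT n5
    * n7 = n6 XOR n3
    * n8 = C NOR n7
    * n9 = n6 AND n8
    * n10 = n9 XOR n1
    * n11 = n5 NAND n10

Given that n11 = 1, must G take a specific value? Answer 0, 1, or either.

either

Both values of G occur among assignments with n11 = 1:
  G=0: A=0, B=0, C=0, D=0, E=0, F=0, G=0
  G=1: A=0, B=0, C=0, D=1, E=0, F=0, G=1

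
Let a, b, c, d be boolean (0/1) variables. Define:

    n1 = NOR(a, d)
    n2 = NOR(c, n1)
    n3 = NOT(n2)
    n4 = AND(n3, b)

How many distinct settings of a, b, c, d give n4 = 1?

n4 = AND(n3, b) must be 1, so both n3 = 1 and b = 1.
n3 = NOT(n2) must be 1, so n2 = 0.
n2 = NOR(c, n1) must be 0, so at least one of c, n1 is 1.
Satisfying assignments:
  a=0, b=1, c=0, d=0
  a=0, b=1, c=1, d=0
  a=0, b=1, c=1, d=1
  a=1, b=1, c=1, d=0
  a=1, b=1, c=1, d=1

5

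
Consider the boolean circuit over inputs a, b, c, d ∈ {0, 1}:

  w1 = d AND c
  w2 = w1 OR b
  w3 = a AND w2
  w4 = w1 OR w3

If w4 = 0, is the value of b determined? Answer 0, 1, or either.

Both values of b occur among assignments with w4 = 0:
  b=0: a=0, b=0, c=0, d=0
  b=1: a=0, b=1, c=0, d=0

either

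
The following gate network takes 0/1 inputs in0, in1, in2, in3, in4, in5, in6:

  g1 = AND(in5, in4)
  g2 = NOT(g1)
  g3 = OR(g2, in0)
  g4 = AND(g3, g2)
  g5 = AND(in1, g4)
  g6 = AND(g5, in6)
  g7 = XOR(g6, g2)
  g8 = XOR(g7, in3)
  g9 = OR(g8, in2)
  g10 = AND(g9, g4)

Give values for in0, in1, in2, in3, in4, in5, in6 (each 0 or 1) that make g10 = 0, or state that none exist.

in0=0, in1=1, in2=1, in3=1, in4=1, in5=1, in6=0

Check with in0=0, in1=1, in2=1, in3=1, in4=1, in5=1, in6=0:
g1 = AND(in5, in4) = AND(1, 1) = 1
g2 = NOT(g1) = NOT 1 = 0
g3 = OR(g2, in0) = OR(0, 0) = 0
g4 = AND(g3, g2) = AND(0, 0) = 0
g5 = AND(in1, g4) = AND(1, 0) = 0
g6 = AND(g5, in6) = AND(0, 0) = 0
g7 = XOR(g6, g2) = XOR(0, 0) = 0
g8 = XOR(g7, in3) = XOR(0, 1) = 1
g9 = OR(g8, in2) = OR(1, 1) = 1
g10 = AND(g9, g4) = AND(1, 0) = 0
So g10 = 0 as required.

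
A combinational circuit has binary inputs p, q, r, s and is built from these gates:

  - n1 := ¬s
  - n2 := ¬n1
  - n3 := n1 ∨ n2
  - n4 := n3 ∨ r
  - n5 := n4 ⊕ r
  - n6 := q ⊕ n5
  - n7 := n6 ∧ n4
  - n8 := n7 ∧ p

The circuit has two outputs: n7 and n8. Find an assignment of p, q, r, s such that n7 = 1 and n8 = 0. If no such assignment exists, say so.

p=0, q=1, r=1, s=1

Check with p=0, q=1, r=1, s=1:
n1 = ¬s = ¬1 = 0
n2 = ¬n1 = ¬0 = 1
n3 = n1 ∨ n2 = 0 ∨ 1 = 1
n4 = n3 ∨ r = 1 ∨ 1 = 1
n5 = n4 ⊕ r = 1 ⊕ 1 = 0
n6 = q ⊕ n5 = 1 ⊕ 0 = 1
n7 = n6 ∧ n4 = 1 ∧ 1 = 1
n8 = n7 ∧ p = 1 ∧ 0 = 0
So n7 = 1 and n8 = 0.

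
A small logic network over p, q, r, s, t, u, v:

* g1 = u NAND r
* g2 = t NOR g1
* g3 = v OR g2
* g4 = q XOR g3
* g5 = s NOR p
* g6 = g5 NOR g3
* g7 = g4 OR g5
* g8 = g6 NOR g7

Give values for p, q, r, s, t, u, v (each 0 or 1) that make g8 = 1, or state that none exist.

Check with p=0, q=1, r=1, s=1, t=1, u=1, v=1:
g1 = u NAND r = 1 NAND 1 = 0
g2 = t NOR g1 = 1 NOR 0 = 0
g3 = v OR g2 = 1 OR 0 = 1
g4 = q XOR g3 = 1 XOR 1 = 0
g5 = s NOR p = 1 NOR 0 = 0
g6 = g5 NOR g3 = 0 NOR 1 = 0
g7 = g4 OR g5 = 0 OR 0 = 0
g8 = g6 NOR g7 = 0 NOR 0 = 1
So g8 = 1 as required.

p=0, q=1, r=1, s=1, t=1, u=1, v=1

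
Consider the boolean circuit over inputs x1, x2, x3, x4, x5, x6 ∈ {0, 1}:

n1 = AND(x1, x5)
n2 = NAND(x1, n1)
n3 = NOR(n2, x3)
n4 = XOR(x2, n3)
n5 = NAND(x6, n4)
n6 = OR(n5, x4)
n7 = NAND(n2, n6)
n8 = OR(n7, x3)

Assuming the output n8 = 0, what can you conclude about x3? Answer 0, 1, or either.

0

n8 = OR(n7, x3) must be 0, so both n7 = 0 and x3 = 0.
n7 = NAND(n2, n6) must be 0, so both n2 = 1 and n6 = 1.
n2 = NAND(x1, n1) must be 1, so at least one of x1, n1 is 0.
Every assignment with n8 = 0 has x3 = 0; there are 21 such assignment(s).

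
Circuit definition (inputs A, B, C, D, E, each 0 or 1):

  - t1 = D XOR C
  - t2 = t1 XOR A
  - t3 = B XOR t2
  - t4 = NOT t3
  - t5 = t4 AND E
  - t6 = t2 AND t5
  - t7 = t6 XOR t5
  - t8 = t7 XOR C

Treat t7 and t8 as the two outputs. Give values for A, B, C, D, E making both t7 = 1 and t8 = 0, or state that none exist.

A=0, B=0, C=1, D=1, E=1

Check with A=0, B=0, C=1, D=1, E=1:
t1 = D XOR C = 1 XOR 1 = 0
t2 = t1 XOR A = 0 XOR 0 = 0
t3 = B XOR t2 = 0 XOR 0 = 0
t4 = NOT t3 = NOT 0 = 1
t5 = t4 AND E = 1 AND 1 = 1
t6 = t2 AND t5 = 0 AND 1 = 0
t7 = t6 XOR t5 = 0 XOR 1 = 1
t8 = t7 XOR C = 1 XOR 1 = 0
So t7 = 1 and t8 = 0.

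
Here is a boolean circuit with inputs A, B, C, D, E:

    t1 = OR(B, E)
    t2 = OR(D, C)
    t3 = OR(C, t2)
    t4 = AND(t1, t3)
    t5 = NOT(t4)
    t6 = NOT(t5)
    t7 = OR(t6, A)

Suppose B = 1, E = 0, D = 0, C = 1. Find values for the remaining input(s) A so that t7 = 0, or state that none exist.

With B = 1, E = 0, D = 0, C = 1 fixed, none of the 2 settings of A give t7 = 0.
For example, with A=1:
t1 = OR(B, E) = OR(1, 0) = 1
t2 = OR(D, C) = OR(0, 1) = 1
t3 = OR(C, t2) = OR(1, 1) = 1
t4 = AND(t1, t3) = AND(1, 1) = 1
t5 = NOT(t4) = NOT 1 = 0
t6 = NOT(t5) = NOT 0 = 1
t7 = OR(t6, A) = OR(1, 1) = 1
giving t7 = 1 ≠ 0.

no solution exists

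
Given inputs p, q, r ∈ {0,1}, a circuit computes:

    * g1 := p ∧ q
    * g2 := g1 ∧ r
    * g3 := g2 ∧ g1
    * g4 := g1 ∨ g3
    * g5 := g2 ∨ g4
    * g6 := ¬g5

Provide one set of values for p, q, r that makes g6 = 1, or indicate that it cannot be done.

Check with p=0, q=1, r=0:
g1 = p ∧ q = 0 ∧ 1 = 0
g2 = g1 ∧ r = 0 ∧ 0 = 0
g3 = g2 ∧ g1 = 0 ∧ 0 = 0
g4 = g1 ∨ g3 = 0 ∨ 0 = 0
g5 = g2 ∨ g4 = 0 ∨ 0 = 0
g6 = ¬g5 = ¬0 = 1
So g6 = 1 as required.

p=0, q=1, r=0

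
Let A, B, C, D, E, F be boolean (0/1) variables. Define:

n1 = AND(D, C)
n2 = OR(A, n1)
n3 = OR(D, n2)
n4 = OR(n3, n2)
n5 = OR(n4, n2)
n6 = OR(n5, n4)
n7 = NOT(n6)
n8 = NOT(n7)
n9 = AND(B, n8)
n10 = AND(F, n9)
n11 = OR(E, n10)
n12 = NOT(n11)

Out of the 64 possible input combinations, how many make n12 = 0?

38

n12 = NOT(n11) must be 0, so n11 = 1.
n11 = OR(E, n10) must be 1, so at least one of E, n10 is 1.
Enumerating the 64 input combinations, 38 give n12 = 0 and 26 give n12 = 1.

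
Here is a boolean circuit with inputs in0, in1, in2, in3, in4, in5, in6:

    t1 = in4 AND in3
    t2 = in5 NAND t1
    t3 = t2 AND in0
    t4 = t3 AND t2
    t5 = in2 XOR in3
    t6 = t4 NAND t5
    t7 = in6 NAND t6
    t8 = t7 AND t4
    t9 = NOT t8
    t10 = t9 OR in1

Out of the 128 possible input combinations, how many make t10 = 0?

t10 = t9 OR in1 must be 0, so both t9 = 0 and in1 = 0.
t9 = NOT t8 must be 0, so t8 = 1.
Enumerating the 128 input combinations, 21 give t10 = 0 and 107 give t10 = 1.

21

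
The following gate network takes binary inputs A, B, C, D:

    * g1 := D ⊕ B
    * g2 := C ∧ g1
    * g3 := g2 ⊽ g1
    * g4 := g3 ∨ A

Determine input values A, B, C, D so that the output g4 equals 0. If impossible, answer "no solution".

A=0 B=0 C=0 D=1

g4 = g3 ∨ A must be 0, so both g3 = 0 and A = 0.
Check with A=0 B=0 C=0 D=1:
g1 = D ⊕ B = 1 ⊕ 0 = 1
g2 = C ∧ g1 = 0 ∧ 1 = 0
g3 = g2 ⊽ g1 = 0 ⊽ 1 = 0
g4 = g3 ∨ A = 0 ∨ 0 = 0
So g4 = 0 as required.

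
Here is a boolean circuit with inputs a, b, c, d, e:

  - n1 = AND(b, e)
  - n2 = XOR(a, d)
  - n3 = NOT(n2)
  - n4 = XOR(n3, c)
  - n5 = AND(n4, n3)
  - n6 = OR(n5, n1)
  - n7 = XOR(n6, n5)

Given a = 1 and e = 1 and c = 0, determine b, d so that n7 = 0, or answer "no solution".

n7 = XOR(n6, n5) must be 0, so n6 and n5 are equal.
Check with a = 1 and e = 1 and c = 0 and b=0, d=0:
n1 = AND(b, e) = AND(0, 1) = 0
n2 = XOR(a, d) = XOR(1, 0) = 1
n3 = NOT(n2) = NOT 1 = 0
n4 = XOR(n3, c) = XOR(0, 0) = 0
n5 = AND(n4, n3) = AND(0, 0) = 0
n6 = OR(n5, n1) = OR(0, 0) = 0
n7 = XOR(n6, n5) = XOR(0, 0) = 0
So n7 = 0.

b=0, d=0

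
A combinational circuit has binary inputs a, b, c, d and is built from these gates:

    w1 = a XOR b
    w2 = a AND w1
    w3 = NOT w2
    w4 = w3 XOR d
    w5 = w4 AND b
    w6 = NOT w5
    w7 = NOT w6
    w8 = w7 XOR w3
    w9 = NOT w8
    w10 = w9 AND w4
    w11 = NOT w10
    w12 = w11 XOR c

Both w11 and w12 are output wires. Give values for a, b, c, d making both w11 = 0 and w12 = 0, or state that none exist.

a=1, b=0, c=0, d=1

Check with a=1, b=0, c=0, d=1:
w1 = a XOR b = 1 XOR 0 = 1
w2 = a AND w1 = 1 AND 1 = 1
w3 = NOT w2 = NOT 1 = 0
w4 = w3 XOR d = 0 XOR 1 = 1
w5 = w4 AND b = 1 AND 0 = 0
w6 = NOT w5 = NOT 0 = 1
w7 = NOT w6 = NOT 1 = 0
w8 = w7 XOR w3 = 0 XOR 0 = 0
w9 = NOT w8 = NOT 0 = 1
w10 = w9 AND w4 = 1 AND 1 = 1
w11 = NOT w10 = NOT 1 = 0
w12 = w11 XOR c = 0 XOR 0 = 0
So w11 = 0 and w12 = 0.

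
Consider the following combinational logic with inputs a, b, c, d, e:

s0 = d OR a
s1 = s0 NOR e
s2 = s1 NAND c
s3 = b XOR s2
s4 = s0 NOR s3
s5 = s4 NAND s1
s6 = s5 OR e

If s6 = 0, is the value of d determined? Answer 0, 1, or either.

0

s6 = s5 OR e must be 0, so both s5 = 0 and e = 0.
s5 = s4 NAND s1 must be 0, so both s4 = 1 and s1 = 1.
s4 = s0 NOR s3 must be 1, so both s0 = 0 and s3 = 0.
Every assignment with s6 = 0 has d = 0; there are 2 such assignment(s).
  a=0, b=0, c=1, d=0, e=0
  a=0, b=1, c=0, d=0, e=0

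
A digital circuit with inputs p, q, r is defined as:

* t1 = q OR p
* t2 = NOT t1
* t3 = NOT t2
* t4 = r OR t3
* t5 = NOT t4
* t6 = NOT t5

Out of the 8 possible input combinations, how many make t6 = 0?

1

t6 = NOT t5 must be 0, so t5 = 1.
Satisfying assignments:
  p=0, q=0, r=0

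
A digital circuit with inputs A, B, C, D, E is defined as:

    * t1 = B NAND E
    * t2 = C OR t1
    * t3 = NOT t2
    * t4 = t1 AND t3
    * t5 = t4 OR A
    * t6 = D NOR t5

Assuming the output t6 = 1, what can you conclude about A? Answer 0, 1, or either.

0

t6 = D NOR t5 must be 1, so both D = 0 and t5 = 0.
t5 = t4 OR A must be 0, so both t4 = 0 and A = 0.
t4 = t1 AND t3 must be 0, so at least one of t1, t3 is 0.
Every assignment with t6 = 1 has A = 0; there are 8 such assignment(s).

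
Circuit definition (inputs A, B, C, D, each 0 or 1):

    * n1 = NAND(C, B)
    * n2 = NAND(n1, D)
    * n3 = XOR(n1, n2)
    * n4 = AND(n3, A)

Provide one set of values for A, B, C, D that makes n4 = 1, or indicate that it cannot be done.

A=1 B=0 C=0 D=1

n4 = AND(n3, A) must be 1, so both n3 = 1 and A = 1.
n3 = XOR(n1, n2) must be 1, so n1 and n2 differ.
Check with A=1 B=0 C=0 D=1:
n1 = NAND(C, B) = NAND(0, 0) = 1
n2 = NAND(n1, D) = NAND(1, 1) = 0
n3 = XOR(n1, n2) = XOR(1, 0) = 1
n4 = AND(n3, A) = AND(1, 1) = 1
So n4 = 1 as required.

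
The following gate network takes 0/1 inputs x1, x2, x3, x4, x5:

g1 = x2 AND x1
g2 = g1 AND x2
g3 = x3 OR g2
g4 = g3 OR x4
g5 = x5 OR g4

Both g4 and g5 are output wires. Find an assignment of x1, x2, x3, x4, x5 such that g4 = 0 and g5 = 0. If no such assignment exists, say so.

x1=1, x2=0, x3=0, x4=0, x5=0

Check with x1=1, x2=0, x3=0, x4=0, x5=0:
g1 = x2 AND x1 = 0 AND 1 = 0
g2 = g1 AND x2 = 0 AND 0 = 0
g3 = x3 OR g2 = 0 OR 0 = 0
g4 = g3 OR x4 = 0 OR 0 = 0
g5 = x5 OR g4 = 0 OR 0 = 0
So g4 = 0 and g5 = 0.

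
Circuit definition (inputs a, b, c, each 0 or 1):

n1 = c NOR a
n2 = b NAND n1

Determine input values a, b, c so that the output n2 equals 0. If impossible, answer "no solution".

n2 = b NAND n1 must be 0, so both b = 1 and n1 = 1.
n1 = c NOR a must be 1, so both c = 0 and a = 0.
Check with a=0, b=1, c=0:
n1 = c NOR a = 0 NOR 0 = 1
n2 = b NAND n1 = 1 NAND 1 = 0
So n2 = 0 as required.

a=0, b=1, c=0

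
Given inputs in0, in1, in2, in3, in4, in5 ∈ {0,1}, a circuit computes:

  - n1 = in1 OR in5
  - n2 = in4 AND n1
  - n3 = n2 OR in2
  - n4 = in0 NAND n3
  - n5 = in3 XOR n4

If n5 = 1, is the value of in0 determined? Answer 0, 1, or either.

Both values of in0 occur among assignments with n5 = 1:
  in0=0: in0=0, in1=0, in2=0, in3=0, in4=0, in5=0
  in0=1: in0=1, in1=0, in2=0, in3=0, in4=0, in5=0

either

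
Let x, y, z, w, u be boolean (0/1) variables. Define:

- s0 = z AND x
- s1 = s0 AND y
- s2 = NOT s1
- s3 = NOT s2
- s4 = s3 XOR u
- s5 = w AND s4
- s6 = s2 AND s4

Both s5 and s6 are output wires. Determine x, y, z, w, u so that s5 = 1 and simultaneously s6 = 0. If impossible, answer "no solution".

x=1, y=1, z=1, w=1, u=0

Check with x=1, y=1, z=1, w=1, u=0:
s0 = z AND x = 1 AND 1 = 1
s1 = s0 AND y = 1 AND 1 = 1
s2 = NOT s1 = NOT 1 = 0
s3 = NOT s2 = NOT 0 = 1
s4 = s3 XOR u = 1 XOR 0 = 1
s5 = w AND s4 = 1 AND 1 = 1
s6 = s2 AND s4 = 0 AND 1 = 0
So s5 = 1 and s6 = 0.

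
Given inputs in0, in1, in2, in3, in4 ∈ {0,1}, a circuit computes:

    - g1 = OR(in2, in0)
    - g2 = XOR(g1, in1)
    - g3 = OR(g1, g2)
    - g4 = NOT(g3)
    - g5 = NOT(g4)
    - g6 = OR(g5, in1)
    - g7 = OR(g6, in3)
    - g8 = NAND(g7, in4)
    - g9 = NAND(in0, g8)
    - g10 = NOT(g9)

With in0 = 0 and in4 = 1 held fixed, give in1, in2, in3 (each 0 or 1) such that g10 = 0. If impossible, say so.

in1=0, in2=0, in3=0

Check with in0 = 0 and in4 = 1 and in1=0, in2=0, in3=0:
g1 = OR(in2, in0) = OR(0, 0) = 0
g2 = XOR(g1, in1) = XOR(0, 0) = 0
g3 = OR(g1, g2) = OR(0, 0) = 0
g4 = NOT(g3) = NOT 0 = 1
g5 = NOT(g4) = NOT 1 = 0
g6 = OR(g5, in1) = OR(0, 0) = 0
g7 = OR(g6, in3) = OR(0, 0) = 0
g8 = NAND(g7, in4) = NAND(0, 1) = 1
g9 = NAND(in0, g8) = NAND(0, 1) = 1
g10 = NOT(g9) = NOT 1 = 0
So g10 = 0.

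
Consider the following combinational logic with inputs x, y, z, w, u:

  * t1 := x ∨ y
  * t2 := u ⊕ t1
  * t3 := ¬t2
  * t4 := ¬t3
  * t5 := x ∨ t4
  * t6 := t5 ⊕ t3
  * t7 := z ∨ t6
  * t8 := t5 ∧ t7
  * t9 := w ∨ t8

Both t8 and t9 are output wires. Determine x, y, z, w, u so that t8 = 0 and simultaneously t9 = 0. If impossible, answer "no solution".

x=1 y=1 z=0 w=0 u=1

Check with x=1 y=1 z=0 w=0 u=1:
t1 = x ∨ y = 1 ∨ 1 = 1
t2 = u ⊕ t1 = 1 ⊕ 1 = 0
t3 = ¬t2 = ¬0 = 1
t4 = ¬t3 = ¬1 = 0
t5 = x ∨ t4 = 1 ∨ 0 = 1
t6 = t5 ⊕ t3 = 1 ⊕ 1 = 0
t7 = z ∨ t6 = 0 ∨ 0 = 0
t8 = t5 ∧ t7 = 1 ∧ 0 = 0
t9 = w ∨ t8 = 0 ∨ 0 = 0
So t8 = 0 and t9 = 0.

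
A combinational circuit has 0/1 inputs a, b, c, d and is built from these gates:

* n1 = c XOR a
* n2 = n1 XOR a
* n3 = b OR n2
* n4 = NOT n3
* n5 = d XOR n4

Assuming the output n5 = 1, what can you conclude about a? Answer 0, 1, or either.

either

Both values of a occur among assignments with n5 = 1:
  a=0: a=0, b=0, c=0, d=0
  a=1: a=1, b=0, c=0, d=0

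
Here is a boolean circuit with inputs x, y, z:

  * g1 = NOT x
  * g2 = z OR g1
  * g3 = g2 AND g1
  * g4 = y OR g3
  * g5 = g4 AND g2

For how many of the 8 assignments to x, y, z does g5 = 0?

3

g5 = g4 AND g2 must be 0, so at least one of g4, g2 is 0.
Satisfying assignments:
  x=1, y=0, z=0
  x=1, y=0, z=1
  x=1, y=1, z=0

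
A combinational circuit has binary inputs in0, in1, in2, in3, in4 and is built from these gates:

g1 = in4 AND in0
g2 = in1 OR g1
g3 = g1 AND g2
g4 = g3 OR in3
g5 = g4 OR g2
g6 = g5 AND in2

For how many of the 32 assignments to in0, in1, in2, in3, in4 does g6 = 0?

g6 = g5 AND in2 must be 0, so at least one of g5, in2 is 0.
Enumerating the 32 input combinations, 19 give g6 = 0 and 13 give g6 = 1.

19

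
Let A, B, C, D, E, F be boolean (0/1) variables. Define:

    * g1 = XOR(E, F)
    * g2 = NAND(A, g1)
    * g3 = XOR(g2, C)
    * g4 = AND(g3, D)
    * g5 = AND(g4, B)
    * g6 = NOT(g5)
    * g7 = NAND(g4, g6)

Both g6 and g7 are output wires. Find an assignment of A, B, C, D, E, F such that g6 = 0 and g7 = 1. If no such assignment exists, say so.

A=0, B=1, C=0, D=1, E=0, F=0

Check with A=0, B=1, C=0, D=1, E=0, F=0:
g1 = XOR(E, F) = XOR(0, 0) = 0
g2 = NAND(A, g1) = NAND(0, 0) = 1
g3 = XOR(g2, C) = XOR(1, 0) = 1
g4 = AND(g3, D) = AND(1, 1) = 1
g5 = AND(g4, B) = AND(1, 1) = 1
g6 = NOT(g5) = NOT 1 = 0
g7 = NAND(g4, g6) = NAND(1, 0) = 1
So g6 = 0 and g7 = 1.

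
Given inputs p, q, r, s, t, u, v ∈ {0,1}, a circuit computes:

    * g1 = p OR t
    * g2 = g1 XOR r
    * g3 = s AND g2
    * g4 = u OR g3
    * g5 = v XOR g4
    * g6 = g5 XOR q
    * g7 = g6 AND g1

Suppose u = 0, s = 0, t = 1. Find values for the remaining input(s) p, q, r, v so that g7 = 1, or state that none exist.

g7 = g6 AND g1 must be 1, so both g6 = 1 and g1 = 1.
g6 = g5 XOR q must be 1, so g5 and q differ.
Check with u = 0, s = 0, t = 1 and p=1, q=1, r=1, v=0:
g1 = p OR t = 1 OR 1 = 1
g2 = g1 XOR r = 1 XOR 1 = 0
g3 = s AND g2 = 0 AND 0 = 0
g4 = u OR g3 = 0 OR 0 = 0
g5 = v XOR g4 = 0 XOR 0 = 0
g6 = g5 XOR q = 0 XOR 1 = 1
g7 = g6 AND g1 = 1 AND 1 = 1
So g7 = 1.

p=1, q=1, r=1, v=0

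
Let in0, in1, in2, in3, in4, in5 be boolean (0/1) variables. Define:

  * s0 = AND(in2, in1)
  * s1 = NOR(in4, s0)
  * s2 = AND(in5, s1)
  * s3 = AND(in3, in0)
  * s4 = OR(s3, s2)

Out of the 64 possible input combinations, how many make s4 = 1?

s4 = OR(s3, s2) must be 1, so at least one of s3, s2 is 1.
Enumerating the 64 input combinations, 25 give s4 = 1 and 39 give s4 = 0.

25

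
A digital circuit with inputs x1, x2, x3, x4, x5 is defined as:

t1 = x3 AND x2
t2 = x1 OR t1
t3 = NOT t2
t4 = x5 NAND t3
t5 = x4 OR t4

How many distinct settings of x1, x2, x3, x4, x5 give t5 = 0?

3

t5 = x4 OR t4 must be 0, so both x4 = 0 and t4 = 0.
t4 = x5 NAND t3 must be 0, so both x5 = 1 and t3 = 1.
t3 = NOT t2 must be 1, so t2 = 0.
Enumerating the 32 input combinations, 3 give t5 = 0 and 29 give t5 = 1.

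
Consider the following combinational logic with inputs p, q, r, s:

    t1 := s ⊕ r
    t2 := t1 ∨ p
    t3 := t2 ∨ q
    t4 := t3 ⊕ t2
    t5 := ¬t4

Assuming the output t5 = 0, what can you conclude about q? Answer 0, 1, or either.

t5 = ¬t4 must be 0, so t4 = 1.
t4 = t3 ⊕ t2 must be 1, so t3 and t2 differ.
Every assignment with t5 = 0 has q = 1; there are 2 such assignment(s).
  p=0, q=1, r=0, s=0
  p=0, q=1, r=1, s=1

1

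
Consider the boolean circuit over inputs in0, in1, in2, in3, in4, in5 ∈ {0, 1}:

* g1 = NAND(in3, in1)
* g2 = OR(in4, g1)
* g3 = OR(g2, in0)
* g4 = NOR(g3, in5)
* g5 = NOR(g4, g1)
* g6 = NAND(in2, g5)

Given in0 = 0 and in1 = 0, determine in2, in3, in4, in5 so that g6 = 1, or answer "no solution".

in2=0, in3=1, in4=0, in5=1

Check with in0 = 0 and in1 = 0 and in2=0, in3=1, in4=0, in5=1:
g1 = NAND(in3, in1) = NAND(1, 0) = 1
g2 = OR(in4, g1) = OR(0, 1) = 1
g3 = OR(g2, in0) = OR(1, 0) = 1
g4 = NOR(g3, in5) = NOR(1, 1) = 0
g5 = NOR(g4, g1) = NOR(0, 1) = 0
g6 = NAND(in2, g5) = NAND(0, 0) = 1
So g6 = 1.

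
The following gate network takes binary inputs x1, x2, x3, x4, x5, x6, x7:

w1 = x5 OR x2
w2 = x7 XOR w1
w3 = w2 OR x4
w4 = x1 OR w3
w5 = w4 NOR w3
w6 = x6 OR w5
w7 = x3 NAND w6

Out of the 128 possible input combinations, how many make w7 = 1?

92

w7 = x3 NAND w6 must be 1, so at least one of x3, w6 is 0.
Enumerating the 128 input combinations, 92 give w7 = 1 and 36 give w7 = 0.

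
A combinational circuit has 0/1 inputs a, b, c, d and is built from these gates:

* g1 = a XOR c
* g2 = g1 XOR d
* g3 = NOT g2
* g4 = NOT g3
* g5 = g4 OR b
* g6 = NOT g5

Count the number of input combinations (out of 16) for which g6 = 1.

g6 = NOT g5 must be 1, so g5 = 0.
Satisfying assignments:
  a=0, b=0, c=0, d=0
  a=0, b=0, c=1, d=1
  a=1, b=0, c=0, d=1
  a=1, b=0, c=1, d=0

4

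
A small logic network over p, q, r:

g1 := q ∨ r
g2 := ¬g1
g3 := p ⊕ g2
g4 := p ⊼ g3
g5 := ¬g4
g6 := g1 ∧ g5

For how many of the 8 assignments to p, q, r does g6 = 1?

3

g6 = g1 ∧ g5 must be 1, so both g1 = 1 and g5 = 1.
g1 = q ∨ r must be 1, so at least one of q, r is 1.
g5 = ¬g4 must be 1, so g4 = 0.
Satisfying assignments:
  p=1, q=0, r=1
  p=1, q=1, r=0
  p=1, q=1, r=1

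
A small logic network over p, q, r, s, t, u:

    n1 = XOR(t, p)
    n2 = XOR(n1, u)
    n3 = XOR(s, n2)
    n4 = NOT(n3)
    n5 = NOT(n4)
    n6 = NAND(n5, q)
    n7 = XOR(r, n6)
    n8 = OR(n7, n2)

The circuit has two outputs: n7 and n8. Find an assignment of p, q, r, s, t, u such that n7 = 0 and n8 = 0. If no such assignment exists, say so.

Check with p=0, q=1, r=1, s=0, t=1, u=1:
n1 = XOR(t, p) = XOR(1, 0) = 1
n2 = XOR(n1, u) = XOR(1, 1) = 0
n3 = XOR(s, n2) = XOR(0, 0) = 0
n4 = NOT(n3) = NOT 0 = 1
n5 = NOT(n4) = NOT 1 = 0
n6 = NAND(n5, q) = NAND(0, 1) = 1
n7 = XOR(r, n6) = XOR(1, 1) = 0
n8 = OR(n7, n2) = OR(0, 0) = 0
So n7 = 0 and n8 = 0.

p=0, q=1, r=1, s=0, t=1, u=1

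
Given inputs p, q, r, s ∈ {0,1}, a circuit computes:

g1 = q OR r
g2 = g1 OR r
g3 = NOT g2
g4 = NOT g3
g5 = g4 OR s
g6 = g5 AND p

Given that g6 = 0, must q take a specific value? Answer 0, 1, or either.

Both values of q occur among assignments with g6 = 0:
  q=0: p=0, q=0, r=0, s=0
  q=1: p=0, q=1, r=0, s=0

either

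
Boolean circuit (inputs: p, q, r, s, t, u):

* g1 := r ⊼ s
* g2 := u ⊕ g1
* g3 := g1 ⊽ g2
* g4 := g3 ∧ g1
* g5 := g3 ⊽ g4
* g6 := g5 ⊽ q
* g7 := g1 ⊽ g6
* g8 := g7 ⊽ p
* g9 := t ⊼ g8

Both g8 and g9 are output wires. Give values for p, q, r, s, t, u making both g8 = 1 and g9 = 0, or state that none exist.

Check with p=0, q=1, r=1, s=0, t=1, u=1:
g1 = r ⊼ s = 1 ⊼ 0 = 1
g2 = u ⊕ g1 = 1 ⊕ 1 = 0
g3 = g1 ⊽ g2 = 1 ⊽ 0 = 0
g4 = g3 ∧ g1 = 0 ∧ 1 = 0
g5 = g3 ⊽ g4 = 0 ⊽ 0 = 1
g6 = g5 ⊽ q = 1 ⊽ 1 = 0
g7 = g1 ⊽ g6 = 1 ⊽ 0 = 0
g8 = g7 ⊽ p = 0 ⊽ 0 = 1
g9 = t ⊼ g8 = 1 ⊼ 1 = 0
So g8 = 1 and g9 = 0.

p=0, q=1, r=1, s=0, t=1, u=1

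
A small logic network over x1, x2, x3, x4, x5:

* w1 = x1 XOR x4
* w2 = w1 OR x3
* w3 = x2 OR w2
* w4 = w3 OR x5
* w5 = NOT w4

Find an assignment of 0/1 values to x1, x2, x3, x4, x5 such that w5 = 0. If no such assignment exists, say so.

w5 = NOT w4 must be 0, so w4 = 1.
w4 = w3 OR x5 must be 1, so at least one of w3, x5 is 1.
Check with x1=0, x2=0, x3=1, x4=1, x5=1:
w1 = x1 XOR x4 = 0 XOR 1 = 1
w2 = w1 OR x3 = 1 OR 1 = 1
w3 = x2 OR w2 = 0 OR 1 = 1
w4 = w3 OR x5 = 1 OR 1 = 1
w5 = NOT w4 = NOT 1 = 0
So w5 = 0 as required.

x1=0, x2=0, x3=1, x4=1, x5=1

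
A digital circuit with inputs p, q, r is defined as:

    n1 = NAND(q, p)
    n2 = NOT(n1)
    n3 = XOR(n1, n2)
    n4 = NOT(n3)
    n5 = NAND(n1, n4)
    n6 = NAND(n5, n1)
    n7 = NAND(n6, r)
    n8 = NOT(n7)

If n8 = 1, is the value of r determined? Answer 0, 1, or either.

1

n8 = NOT(n7) must be 1, so n7 = 0.
n7 = NAND(n6, r) must be 0, so both n6 = 1 and r = 1.
Every assignment with n8 = 1 has r = 1; there are 1 such assignment(s).
  p=1, q=1, r=1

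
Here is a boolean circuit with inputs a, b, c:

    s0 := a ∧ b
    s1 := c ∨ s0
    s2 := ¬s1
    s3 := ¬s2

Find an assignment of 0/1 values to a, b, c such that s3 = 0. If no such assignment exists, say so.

Check with a=1 b=0 c=0:
s0 = a ∧ b = 1 ∧ 0 = 0
s1 = c ∨ s0 = 0 ∨ 0 = 0
s2 = ¬s1 = ¬0 = 1
s3 = ¬s2 = ¬1 = 0
So s3 = 0 as required.

a=1 b=0 c=0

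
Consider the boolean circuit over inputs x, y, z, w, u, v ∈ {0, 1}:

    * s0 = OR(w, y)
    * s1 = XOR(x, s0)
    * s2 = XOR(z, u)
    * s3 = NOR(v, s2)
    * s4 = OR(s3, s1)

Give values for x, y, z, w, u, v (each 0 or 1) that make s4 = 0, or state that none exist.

x=1, y=1, z=1, w=0, u=0, v=1

s4 = OR(s3, s1) must be 0, so both s3 = 0 and s1 = 0.
Check with x=1, y=1, z=1, w=0, u=0, v=1:
s0 = OR(w, y) = OR(0, 1) = 1
s1 = XOR(x, s0) = XOR(1, 1) = 0
s2 = XOR(z, u) = XOR(1, 0) = 1
s3 = NOR(v, s2) = NOR(1, 1) = 0
s4 = OR(s3, s1) = OR(0, 0) = 0
So s4 = 0 as required.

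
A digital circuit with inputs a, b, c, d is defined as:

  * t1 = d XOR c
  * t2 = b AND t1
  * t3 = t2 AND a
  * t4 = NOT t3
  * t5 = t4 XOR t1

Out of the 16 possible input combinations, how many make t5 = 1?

t5 = t4 XOR t1 must be 1, so t4 and t1 differ.
Enumerating the 16 input combinations, 10 give t5 = 1 and 6 give t5 = 0.

10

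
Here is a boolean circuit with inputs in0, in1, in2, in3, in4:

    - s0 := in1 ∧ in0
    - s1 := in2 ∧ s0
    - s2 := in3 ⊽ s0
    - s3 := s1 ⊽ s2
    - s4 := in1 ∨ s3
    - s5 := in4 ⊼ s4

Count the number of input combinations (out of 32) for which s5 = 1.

20

s5 = in4 ⊼ s4 must be 1, so at least one of in4, s4 is 0.
Enumerating the 32 input combinations, 20 give s5 = 1 and 12 give s5 = 0.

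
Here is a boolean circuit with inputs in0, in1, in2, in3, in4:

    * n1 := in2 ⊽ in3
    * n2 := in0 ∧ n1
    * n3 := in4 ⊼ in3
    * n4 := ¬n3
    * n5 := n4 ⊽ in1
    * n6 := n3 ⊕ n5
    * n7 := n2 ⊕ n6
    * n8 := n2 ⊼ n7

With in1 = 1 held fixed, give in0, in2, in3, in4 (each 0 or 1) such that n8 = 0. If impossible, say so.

no solution exists

With in1 = 1 fixed, none of the 16 settings of in0, in2, in3, in4 give n8 = 0.
For example, with in0=0, in2=1, in3=1, in4=1:
n1 = in2 ⊽ in3 = 1 ⊽ 1 = 0
n2 = in0 ∧ n1 = 0 ∧ 0 = 0
n3 = in4 ⊼ in3 = 1 ⊼ 1 = 0
n4 = ¬n3 = ¬0 = 1
n5 = n4 ⊽ in1 = 1 ⊽ 1 = 0
n6 = n3 ⊕ n5 = 0 ⊕ 0 = 0
n7 = n2 ⊕ n6 = 0 ⊕ 0 = 0
n8 = n2 ⊼ n7 = 0 ⊼ 0 = 1
giving n8 = 1 ≠ 0.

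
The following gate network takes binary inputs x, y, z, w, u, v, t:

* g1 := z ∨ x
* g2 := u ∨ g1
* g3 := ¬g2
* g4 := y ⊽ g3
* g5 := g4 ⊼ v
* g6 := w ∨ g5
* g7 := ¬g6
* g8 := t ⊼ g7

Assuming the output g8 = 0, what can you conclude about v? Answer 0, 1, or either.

g8 = t ⊼ g7 must be 0, so both t = 1 and g7 = 1.
g7 = ¬g6 must be 1, so g6 = 0.
Every assignment with g8 = 0 has v = 1; there are 7 such assignment(s).

1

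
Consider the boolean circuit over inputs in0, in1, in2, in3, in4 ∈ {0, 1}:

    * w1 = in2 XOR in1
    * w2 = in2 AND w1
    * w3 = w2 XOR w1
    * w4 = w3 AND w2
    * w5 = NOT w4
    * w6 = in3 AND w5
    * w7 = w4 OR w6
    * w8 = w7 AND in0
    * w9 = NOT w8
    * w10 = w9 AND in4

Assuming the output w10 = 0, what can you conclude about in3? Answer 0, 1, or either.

either

Both values of in3 occur among assignments with w10 = 0:
  in3=0: in0=0, in1=0, in2=0, in3=0, in4=0
  in3=1: in0=0, in1=0, in2=0, in3=1, in4=0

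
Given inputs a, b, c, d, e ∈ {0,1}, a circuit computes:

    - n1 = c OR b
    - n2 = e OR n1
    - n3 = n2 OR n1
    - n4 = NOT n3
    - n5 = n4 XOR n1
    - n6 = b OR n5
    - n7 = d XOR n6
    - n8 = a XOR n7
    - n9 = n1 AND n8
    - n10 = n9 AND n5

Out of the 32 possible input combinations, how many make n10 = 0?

n10 = n9 AND n5 must be 0, so at least one of n9, n5 is 0.
Enumerating the 32 input combinations, 20 give n10 = 0 and 12 give n10 = 1.

20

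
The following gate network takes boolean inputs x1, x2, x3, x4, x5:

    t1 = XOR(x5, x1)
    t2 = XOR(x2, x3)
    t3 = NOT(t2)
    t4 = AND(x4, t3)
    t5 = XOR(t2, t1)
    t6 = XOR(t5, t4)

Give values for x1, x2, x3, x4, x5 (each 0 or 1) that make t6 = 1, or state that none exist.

t6 = XOR(t5, t4) must be 1, so t5 and t4 differ.
Check with x1=1, x2=1, x3=0, x4=1, x5=1:
t1 = XOR(x5, x1) = XOR(1, 1) = 0
t2 = XOR(x2, x3) = XOR(1, 0) = 1
t3 = NOT(t2) = NOT 1 = 0
t4 = AND(x4, t3) = AND(1, 0) = 0
t5 = XOR(t2, t1) = XOR(1, 0) = 1
t6 = XOR(t5, t4) = XOR(1, 0) = 1
So t6 = 1 as required.

x1=1, x2=1, x3=0, x4=1, x5=1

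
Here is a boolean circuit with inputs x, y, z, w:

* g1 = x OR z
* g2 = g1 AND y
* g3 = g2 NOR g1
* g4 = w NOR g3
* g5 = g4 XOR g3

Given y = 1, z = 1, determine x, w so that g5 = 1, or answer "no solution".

g5 = g4 XOR g3 must be 1, so g4 and g3 differ.
Check with y = 1, z = 1 and x=1, w=0:
g1 = x OR z = 1 OR 1 = 1
g2 = g1 AND y = 1 AND 1 = 1
g3 = g2 NOR g1 = 1 NOR 1 = 0
g4 = w NOR g3 = 0 NOR 0 = 1
g5 = g4 XOR g3 = 1 XOR 0 = 1
So g5 = 1.

x=1 w=0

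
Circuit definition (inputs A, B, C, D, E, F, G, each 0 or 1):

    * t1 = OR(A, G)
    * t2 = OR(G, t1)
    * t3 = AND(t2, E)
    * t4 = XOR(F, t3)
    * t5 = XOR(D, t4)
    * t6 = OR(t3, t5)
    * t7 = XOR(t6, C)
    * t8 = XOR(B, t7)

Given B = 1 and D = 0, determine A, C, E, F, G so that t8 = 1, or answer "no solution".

t8 = XOR(B, t7) must be 1, so B and t7 differ.
Check with B = 1 and D = 0 and A=1, C=1, E=1, F=0, G=1:
t1 = OR(A, G) = OR(1, 1) = 1
t2 = OR(G, t1) = OR(1, 1) = 1
t3 = AND(t2, E) = AND(1, 1) = 1
t4 = XOR(F, t3) = XOR(0, 1) = 1
t5 = XOR(D, t4) = XOR(0, 1) = 1
t6 = OR(t3, t5) = OR(1, 1) = 1
t7 = XOR(t6, C) = XOR(1, 1) = 0
t8 = XOR(B, t7) = XOR(1, 0) = 1
So t8 = 1.

A=1, C=1, E=1, F=0, G=1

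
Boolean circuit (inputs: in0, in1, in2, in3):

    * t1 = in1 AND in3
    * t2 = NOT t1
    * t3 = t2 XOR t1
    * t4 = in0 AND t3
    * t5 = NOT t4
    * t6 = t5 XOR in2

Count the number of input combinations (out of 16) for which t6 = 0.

t6 = t5 XOR in2 must be 0, so t5 and in2 are equal.
Enumerating the 16 input combinations, 8 give t6 = 0 and 8 give t6 = 1.

8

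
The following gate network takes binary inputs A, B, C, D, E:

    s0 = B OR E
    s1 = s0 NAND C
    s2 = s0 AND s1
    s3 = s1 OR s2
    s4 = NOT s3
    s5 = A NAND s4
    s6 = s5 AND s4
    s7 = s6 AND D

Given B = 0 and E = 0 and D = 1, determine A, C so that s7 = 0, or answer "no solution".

s7 = s6 AND D must be 0, so at least one of s6, D is 0.
Check with B = 0 and E = 0 and D = 1 and A=1, C=0:
s0 = B OR E = 0 OR 0 = 0
s1 = s0 NAND C = 0 NAND 0 = 1
s2 = s0 AND s1 = 0 AND 1 = 0
s3 = s1 OR s2 = 1 OR 0 = 1
s4 = NOT s3 = NOT 1 = 0
s5 = A NAND s4 = 1 NAND 0 = 1
s6 = s5 AND s4 = 1 AND 0 = 0
s7 = s6 AND D = 0 AND 1 = 0
So s7 = 0.

A=1, C=0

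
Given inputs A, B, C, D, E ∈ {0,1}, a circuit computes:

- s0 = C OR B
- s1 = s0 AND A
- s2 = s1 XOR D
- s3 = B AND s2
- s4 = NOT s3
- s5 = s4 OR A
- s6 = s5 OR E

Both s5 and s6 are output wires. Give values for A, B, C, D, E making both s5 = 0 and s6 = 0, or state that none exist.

A=0, B=1, C=1, D=1, E=0

Check with A=0, B=1, C=1, D=1, E=0:
s0 = C OR B = 1 OR 1 = 1
s1 = s0 AND A = 1 AND 0 = 0
s2 = s1 XOR D = 0 XOR 1 = 1
s3 = B AND s2 = 1 AND 1 = 1
s4 = NOT s3 = NOT 1 = 0
s5 = s4 OR A = 0 OR 0 = 0
s6 = s5 OR E = 0 OR 0 = 0
So s5 = 0 and s6 = 0.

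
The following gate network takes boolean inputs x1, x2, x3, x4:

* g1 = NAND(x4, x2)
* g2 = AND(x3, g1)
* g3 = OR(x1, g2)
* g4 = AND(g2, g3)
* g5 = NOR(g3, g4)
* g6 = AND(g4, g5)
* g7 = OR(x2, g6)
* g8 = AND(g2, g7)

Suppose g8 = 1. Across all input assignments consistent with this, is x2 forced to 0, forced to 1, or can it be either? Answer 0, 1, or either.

g8 = AND(g2, g7) must be 1, so both g2 = 1 and g7 = 1.
Every assignment with g8 = 1 has x2 = 1; there are 2 such assignment(s).
  x1=0, x2=1, x3=1, x4=0
  x1=1, x2=1, x3=1, x4=0

1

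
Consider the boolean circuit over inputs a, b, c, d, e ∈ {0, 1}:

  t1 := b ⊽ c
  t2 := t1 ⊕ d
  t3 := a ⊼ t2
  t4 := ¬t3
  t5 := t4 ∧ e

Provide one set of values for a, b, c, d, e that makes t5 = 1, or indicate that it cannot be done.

t5 = t4 ∧ e must be 1, so both t4 = 1 and e = 1.
Check with a=1, b=0, c=1, d=1, e=1:
t1 = b ⊽ c = 0 ⊽ 1 = 0
t2 = t1 ⊕ d = 0 ⊕ 1 = 1
t3 = a ⊼ t2 = 1 ⊼ 1 = 0
t4 = ¬t3 = ¬0 = 1
t5 = t4 ∧ e = 1 ∧ 1 = 1
So t5 = 1 as required.

a=1, b=0, c=1, d=1, e=1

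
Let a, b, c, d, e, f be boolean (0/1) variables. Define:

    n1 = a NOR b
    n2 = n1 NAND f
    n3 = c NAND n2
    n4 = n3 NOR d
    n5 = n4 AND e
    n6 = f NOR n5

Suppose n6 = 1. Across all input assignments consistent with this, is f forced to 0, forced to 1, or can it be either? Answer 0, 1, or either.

0

n6 = f NOR n5 must be 1, so both f = 0 and n5 = 0.
Every assignment with n6 = 1 has f = 0; there are 28 such assignment(s).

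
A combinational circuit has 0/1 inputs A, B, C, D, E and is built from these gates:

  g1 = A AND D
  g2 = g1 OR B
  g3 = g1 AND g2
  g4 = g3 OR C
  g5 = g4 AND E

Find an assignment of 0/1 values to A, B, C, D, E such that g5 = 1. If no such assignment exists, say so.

A=1, B=1, C=1, D=0, E=1

g5 = g4 AND E must be 1, so both g4 = 1 and E = 1.
Check with A=1, B=1, C=1, D=0, E=1:
g1 = A AND D = 1 AND 0 = 0
g2 = g1 OR B = 0 OR 1 = 1
g3 = g1 AND g2 = 0 AND 1 = 0
g4 = g3 OR C = 0 OR 1 = 1
g5 = g4 AND E = 1 AND 1 = 1
So g5 = 1 as required.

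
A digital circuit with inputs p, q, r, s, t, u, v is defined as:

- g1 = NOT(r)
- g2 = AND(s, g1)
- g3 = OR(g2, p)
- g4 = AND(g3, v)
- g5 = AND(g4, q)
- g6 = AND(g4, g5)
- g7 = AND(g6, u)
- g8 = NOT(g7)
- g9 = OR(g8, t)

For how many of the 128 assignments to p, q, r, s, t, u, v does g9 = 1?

g9 = OR(g8, t) must be 1, so at least one of g8, t is 1.
Enumerating the 128 input combinations, 123 give g9 = 1 and 5 give g9 = 0.

123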